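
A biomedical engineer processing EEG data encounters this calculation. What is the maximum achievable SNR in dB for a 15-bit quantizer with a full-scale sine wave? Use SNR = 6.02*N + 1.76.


Theoretical SNR for a full-scale sinusoid:
SNR = 6.02 * N + 1.76
    = 6.02 * 15 + 1.76
    = 90.3 + 1.76
    = 92.06 dB

92.06 dB


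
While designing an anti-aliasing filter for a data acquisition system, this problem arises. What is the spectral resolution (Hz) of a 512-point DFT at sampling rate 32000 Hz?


DFT frequency resolution:
df = fs / N
   = 32000 / 512
   = 62.5 Hz

62.5 Hz


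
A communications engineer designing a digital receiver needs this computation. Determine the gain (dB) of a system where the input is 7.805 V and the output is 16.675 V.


Voltage gain in dB:
G = 20 * log10(Vout / Vin)
  = 20 * log10(16.675 / 7.805)
  = 20 * log10(2.136451)
  = 20 * 0.329693
  = 6.59 dB

6.59 dB


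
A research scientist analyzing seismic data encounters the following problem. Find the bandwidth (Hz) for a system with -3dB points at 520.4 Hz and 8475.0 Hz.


Bandwidth is the difference of -3dB frequencies:
BW = f_high - f_low
   = 8475.0 - 520.4
   = 7954.6 Hz

7954.6 Hz


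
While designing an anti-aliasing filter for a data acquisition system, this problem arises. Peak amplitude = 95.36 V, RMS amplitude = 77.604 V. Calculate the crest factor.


Crest factor is the ratio of peak to RMS:
CF = V_peak / V_rms
   = 95.36 / 77.604
   = 1.2288

1.2288


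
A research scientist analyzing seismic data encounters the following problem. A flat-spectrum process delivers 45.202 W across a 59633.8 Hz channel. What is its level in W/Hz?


Power spectral density:
PSD = P / BW
    = 45.202 / 59633.8
    = 0.00075799 W/Hz

0.00075799 W/Hz


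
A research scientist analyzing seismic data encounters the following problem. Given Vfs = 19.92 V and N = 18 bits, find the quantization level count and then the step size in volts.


Step 1 — number of quantization levels:
L = 2^N = 2^18 = 262144

Step 2 — LSB step size:
delta = Vfs / L
      = 19.92 / 262144
      = 7.599e-05 V

Levels = 262144; step size = 7.599e-05 V


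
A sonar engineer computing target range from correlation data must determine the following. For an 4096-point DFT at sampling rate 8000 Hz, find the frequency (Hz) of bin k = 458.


Frequency of DFT bin k:
f_k = k * fs / N
    = 458 * 8000 / 4096
    = 3664000 / 4096
    = 894.531 Hz

894.531 Hz


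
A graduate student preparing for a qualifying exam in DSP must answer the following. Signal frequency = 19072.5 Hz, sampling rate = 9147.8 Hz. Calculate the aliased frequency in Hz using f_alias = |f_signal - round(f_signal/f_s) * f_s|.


Compute the nearest integer multiple of fs to the signal:
n = round(19072.5 / 9147.8) = 2
f_alias = |19072.5 - 2 * 9147.8|
        = |19072.5 - 18295.6|
        = 776.9 Hz

776.9


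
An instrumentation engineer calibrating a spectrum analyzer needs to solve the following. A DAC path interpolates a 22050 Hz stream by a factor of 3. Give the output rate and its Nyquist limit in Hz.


Step 1 — output sample rate after interpolation by L:
fs_out = L * fs_in = 3 * 22050 = 66150 Hz

Step 2 — Nyquist frequency of the output stream:
f_Nyq = fs_out / 2 = 66150 / 2 = 33075.0 Hz

fs_out = 66150 Hz; f_Nyquist = 33075.0 Hz


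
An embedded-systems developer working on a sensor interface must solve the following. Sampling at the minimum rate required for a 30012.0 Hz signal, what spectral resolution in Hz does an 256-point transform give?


Step 1 — Nyquist sampling rate:
fs = 2 * fmax = 2 * 30012.0 = 60024.0 Hz

Step 2 — DFT bin spacing:
df = fs / N = 60024.0 / 256 = 234.4688 Hz

234.4688 Hz


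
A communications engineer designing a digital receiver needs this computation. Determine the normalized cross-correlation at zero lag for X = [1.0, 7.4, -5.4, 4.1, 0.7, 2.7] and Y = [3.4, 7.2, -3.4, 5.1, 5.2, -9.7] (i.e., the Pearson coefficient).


Pearson correlation coefficient (population):
r = cov(X,Y) / (std(X) * std(Y))
Mean X = 1.75, Mean Y = 1.3
Cov(X,Y) = 9.958333
Std(X) = 3.897328, Std(Y) = 5.943624
r = 0.4299

0.4299


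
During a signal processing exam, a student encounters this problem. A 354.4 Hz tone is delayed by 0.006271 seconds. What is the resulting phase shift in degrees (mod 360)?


Phase shift from frequency and time delay:
phi = 360 * f * t_delay
    = 360 * 354.4 * 0.006271
    = 800.08 degrees
    mod 360 = 80.08 degrees

80.08 degrees


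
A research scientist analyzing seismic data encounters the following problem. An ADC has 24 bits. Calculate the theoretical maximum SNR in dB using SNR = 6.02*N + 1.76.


Theoretical SNR for a full-scale sinusoid:
SNR = 6.02 * N + 1.76
    = 6.02 * 24 + 1.76
    = 144.48 + 1.76
    = 146.24 dB

146.24 dB


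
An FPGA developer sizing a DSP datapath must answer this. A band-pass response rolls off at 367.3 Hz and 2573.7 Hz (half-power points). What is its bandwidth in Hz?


Bandwidth is the difference of -3dB frequencies:
BW = f_high - f_low
   = 2573.7 - 367.3
   = 2206.4 Hz

2206.4 Hz


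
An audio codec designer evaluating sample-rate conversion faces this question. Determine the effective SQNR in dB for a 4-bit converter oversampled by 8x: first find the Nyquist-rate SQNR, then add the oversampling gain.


Step 1 — baseline SQNR at Nyquist:
SQNR_base = 6.02*N + 1.76
          = 6.02*4 + 1.76
          = 25.84 dB

Step 2 — oversampling processing gain:
G = 10*log10(OSR) = 10*log10(8) = 9.03 dB

Step 3 — total:
SQNR_total = 25.84 + 9.03 = 34.87 dB

Base SQNR = 25.84 dB; oversampled SQNR = 34.87 dB


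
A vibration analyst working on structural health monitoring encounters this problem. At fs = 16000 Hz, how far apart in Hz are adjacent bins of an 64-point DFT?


DFT frequency resolution:
df = fs / N
   = 16000 / 64
   = 250.0 Hz

250.0 Hz


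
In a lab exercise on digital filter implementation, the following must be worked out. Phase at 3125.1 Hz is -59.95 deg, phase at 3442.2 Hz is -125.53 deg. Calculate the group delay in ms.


Group delay from phase difference:
tau = -d(phi)/d(omega)
d(phi) = -65.58 deg = -1.144587 rad
d(omega) = 2*pi*(3442.2 - 3125.1) = 1992.3981 rad/s
tau = -(-1.144587) / 1992.3981
    = 0.5745 ms

0.5745 ms


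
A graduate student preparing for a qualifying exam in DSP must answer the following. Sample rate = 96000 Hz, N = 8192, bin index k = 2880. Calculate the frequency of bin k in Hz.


Frequency of DFT bin k:
f_k = k * fs / N
    = 2880 * 96000 / 8192
    = 276480000 / 8192
    = 33750.0 Hz

33750.0 Hz


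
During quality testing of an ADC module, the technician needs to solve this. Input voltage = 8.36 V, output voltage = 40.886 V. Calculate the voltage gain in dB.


Voltage gain in dB:
G = 20 * log10(Vout / Vin)
  = 20 * log10(40.886 / 8.36)
  = 20 * log10(4.89067)
  = 20 * 0.689368
  = 13.79 dB

13.79 dB


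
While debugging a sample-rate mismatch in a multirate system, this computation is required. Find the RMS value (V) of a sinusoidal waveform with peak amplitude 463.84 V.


RMS voltage for a sinusoidal waveform:
V_rms = V_peak / sqrt(2)
      = 463.84 / 1.414214
      = 327.984 V

327.984 V


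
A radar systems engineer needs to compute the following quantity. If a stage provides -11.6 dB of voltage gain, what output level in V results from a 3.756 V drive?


Output voltage from dB gain:
V_out = V_in * 10^(gain_dB / 20)
      = 3.756 * 10^(-11.6 / 20)
      = 3.756 * 0.263027
      = 0.9879 V

0.9879 V


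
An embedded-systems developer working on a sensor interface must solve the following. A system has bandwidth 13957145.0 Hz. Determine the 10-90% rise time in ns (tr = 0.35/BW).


Rise time from bandwidth relationship:
tr = 0.35 / BW
   = 0.35 / 13957145.0
   = 2.507676176e-08 s
   = 25.0768 ns

25.0768 ns


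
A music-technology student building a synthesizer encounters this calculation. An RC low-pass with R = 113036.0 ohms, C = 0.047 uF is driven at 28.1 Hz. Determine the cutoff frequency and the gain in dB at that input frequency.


Step 1 — cutoff frequency:
fc = 1 / (2*pi*R*C)
C = 0.047 uF = 4.7e-08 F
fc = 1 / (2*pi*113036.0*4.7e-08)
   = 29.9575 Hz

Step 2 — magnitude at f = 28.1 Hz:
|H(f)| = 1 / sqrt(1 + (f/fc)^2)
f/fc = 28.1 / 29.9575 = 0.937995
|H| = 1 / sqrt(1 + 0.879835) = 0.729357
|H|_dB = 20*log10(0.729357) = -2.74 dB

fc = 29.9575 Hz; |H(28.1 Hz)| = -2.74 dB


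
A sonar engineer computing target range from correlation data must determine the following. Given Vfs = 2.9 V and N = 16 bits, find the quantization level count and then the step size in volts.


Step 1 — number of quantization levels:
L = 2^N = 2^16 = 65536

Step 2 — LSB step size:
delta = Vfs / L
      = 2.9 / 65536
      = 4.425e-05 V

Levels = 65536; step size = 4.425e-05 V


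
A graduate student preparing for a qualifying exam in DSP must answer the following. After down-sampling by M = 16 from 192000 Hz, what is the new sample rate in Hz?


Decimation reduces the sample rate:
fs_out = fs_in / M
       = 192000 / 16
       = 12000.0 Hz

12000.0 Hz


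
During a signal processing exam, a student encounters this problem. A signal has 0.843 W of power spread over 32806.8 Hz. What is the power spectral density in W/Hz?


Power spectral density:
PSD = P / BW
    = 0.843 / 32806.8
    = 2.57e-05 W/Hz

2.57e-05 W/Hz


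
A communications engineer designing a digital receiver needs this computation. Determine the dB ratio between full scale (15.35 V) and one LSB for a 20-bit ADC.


Dynamic range from full-scale to LSB:
V_min = V_max / 2^bits = 15.35 / 2^20
DR = 20 * log10(V_max / V_min)
   = 20 * log10(2^20)
   = 20 * 20 * log10(2)
   = 120.41 dB

120.41 dB


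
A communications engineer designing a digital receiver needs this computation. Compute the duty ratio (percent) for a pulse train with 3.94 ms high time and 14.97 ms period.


Duty cycle as a percentage:
DC = (t_on / T) * 100
   = (3.94 / 14.97) * 100
   = 0.263193 * 100
   = 26.32 %

26.32 %


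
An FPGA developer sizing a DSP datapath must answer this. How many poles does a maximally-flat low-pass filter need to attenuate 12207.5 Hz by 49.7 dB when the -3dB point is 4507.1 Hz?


Butterworth filter order formula:
n = log10(10^(A/10) - 1) / (2 * log10(f_stop/f_pass))
10^(49.7/10) - 1 = 93324.4301
f_stop/f_pass = 12207.5 / 4507.1 = 2.7085
n = 5.7426 -> ceil = 6

6


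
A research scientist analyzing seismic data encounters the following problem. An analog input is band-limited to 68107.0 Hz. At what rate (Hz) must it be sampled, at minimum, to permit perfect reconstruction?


The Nyquist rate is twice the maximum frequency component.
fs_min = 2 * fmax
      = 2 * 68107.0
      = 136214.0 Hz

136214.0


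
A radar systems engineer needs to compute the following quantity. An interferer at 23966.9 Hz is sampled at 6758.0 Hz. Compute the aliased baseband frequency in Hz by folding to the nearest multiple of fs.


Compute the nearest integer multiple of fs to the signal:
n = round(23966.9 / 6758.0) = 4
f_alias = |23966.9 - 4 * 6758.0|
        = |23966.9 - 27032.0|
        = 3065.1 Hz

3065.1


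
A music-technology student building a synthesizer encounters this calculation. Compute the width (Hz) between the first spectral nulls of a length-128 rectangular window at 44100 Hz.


Main lobe width for a rectangular window:
Width = 2 * fs / N
      = 2 * 44100 / 128
      = 88200 / 128
      = 689.062 Hz

689.062 Hz


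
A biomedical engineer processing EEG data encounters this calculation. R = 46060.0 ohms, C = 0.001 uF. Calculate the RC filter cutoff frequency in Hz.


Cutoff frequency of a first-order RC filter:
fc = 1 / (2 * pi * R * C)
C = 0.001 uF = 1e-09 F
fc = 1 / (2 * pi * 46060.0 * 1e-09)
   = 1 / 0.00028940351524869
   = 3455.383046 Hz

3455.383046 Hz


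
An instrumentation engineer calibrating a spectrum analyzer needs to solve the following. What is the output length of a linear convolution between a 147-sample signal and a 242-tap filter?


Linear convolution output length:
L = N + M - 1
  = 147 + 242 - 1
  = 388 samples

388


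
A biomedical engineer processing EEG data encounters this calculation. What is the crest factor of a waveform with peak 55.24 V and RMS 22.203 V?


Crest factor is the ratio of peak to RMS:
CF = V_peak / V_rms
   = 55.24 / 22.203
   = 2.488

2.488


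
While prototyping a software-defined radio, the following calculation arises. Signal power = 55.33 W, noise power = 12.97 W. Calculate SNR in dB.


SNR in decibels:
SNR = 10 * log10(Ps / Pn)
    = 10 * log10(55.33 / 12.97)
    = 10 * log10(4.266)
    = 10 * 0.63
    = 6.3 dB

6.3 dB


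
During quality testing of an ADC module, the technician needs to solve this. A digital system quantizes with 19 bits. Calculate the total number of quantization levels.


Number of quantization levels = 2^N
= 2^19
= 524288

524288


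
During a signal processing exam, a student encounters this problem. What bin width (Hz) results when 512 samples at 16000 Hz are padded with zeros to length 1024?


Frequency resolution after zero-padding:
N_padded = 512 * 2 = 1024
df = fs / N_padded
   = 16000 / 1024
   = 15.625 Hz

15.625 Hz


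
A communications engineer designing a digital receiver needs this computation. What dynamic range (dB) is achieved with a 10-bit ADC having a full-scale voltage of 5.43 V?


Dynamic range from full-scale to LSB:
V_min = V_max / 2^bits = 5.43 / 2^10
DR = 20 * log10(V_max / V_min)
   = 20 * log10(2^10)
   = 20 * 10 * log10(2)
   = 60.21 dB

60.21 dB


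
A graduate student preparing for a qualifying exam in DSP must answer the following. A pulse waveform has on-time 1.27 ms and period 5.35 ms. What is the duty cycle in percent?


Duty cycle as a percentage:
DC = (t_on / T) * 100
   = (1.27 / 5.35) * 100
   = 0.237383 * 100
   = 23.74 %

23.74 %


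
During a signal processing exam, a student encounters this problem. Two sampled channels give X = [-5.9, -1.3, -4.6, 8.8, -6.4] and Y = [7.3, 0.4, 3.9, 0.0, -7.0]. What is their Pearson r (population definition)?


Pearson correlation coefficient (population):
r = cov(X,Y) / (std(X) * std(Y))
Mean X = -1.88, Mean Y = 0.92
Cov(X,Y) = -1.6164
Std(X) = 5.628286, Std(Y) = 4.76294
r = -0.0603

-0.0603


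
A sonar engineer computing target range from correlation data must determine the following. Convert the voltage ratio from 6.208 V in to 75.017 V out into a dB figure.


Voltage gain in dB:
G = 20 * log10(Vout / Vin)
  = 20 * log10(75.017 / 6.208)
  = 20 * log10(12.083924)
  = 20 * 1.082208
  = 21.64 dB

21.64 dB


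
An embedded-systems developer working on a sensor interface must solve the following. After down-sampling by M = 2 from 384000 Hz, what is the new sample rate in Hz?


Decimation reduces the sample rate:
fs_out = fs_in / M
       = 384000 / 2
       = 192000.0 Hz

192000.0 Hz


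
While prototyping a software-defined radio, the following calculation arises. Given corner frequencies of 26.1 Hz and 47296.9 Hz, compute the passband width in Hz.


Bandwidth is the difference of -3dB frequencies:
BW = f_high - f_low
   = 47296.9 - 26.1
   = 47270.8 Hz

47270.8 Hz


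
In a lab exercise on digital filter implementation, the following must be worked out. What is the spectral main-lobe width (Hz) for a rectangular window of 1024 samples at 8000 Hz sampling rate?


Main lobe width for a rectangular window:
Width = 2 * fs / N
      = 2 * 8000 / 1024
      = 16000 / 1024
      = 15.625 Hz

15.625 Hz


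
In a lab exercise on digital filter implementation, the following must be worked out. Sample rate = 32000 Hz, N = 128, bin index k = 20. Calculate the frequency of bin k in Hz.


Frequency of DFT bin k:
f_k = k * fs / N
    = 20 * 32000 / 128
    = 640000 / 128
    = 5000.0 Hz

5000.0 Hz


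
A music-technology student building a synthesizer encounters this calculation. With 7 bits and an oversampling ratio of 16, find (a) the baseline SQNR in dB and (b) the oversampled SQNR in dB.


Step 1 — baseline SQNR at Nyquist:
SQNR_base = 6.02*N + 1.76
          = 6.02*7 + 1.76
          = 43.9 dB

Step 2 — oversampling processing gain:
G = 10*log10(OSR) = 10*log10(16) = 12.04 dB

Step 3 — total:
SQNR_total = 43.9 + 12.04 = 55.94 dB

Base SQNR = 43.9 dB; oversampled SQNR = 55.94 dB


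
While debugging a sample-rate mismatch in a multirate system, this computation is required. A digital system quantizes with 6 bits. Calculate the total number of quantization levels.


Number of quantization levels = 2^N
= 2^6
= 64

64


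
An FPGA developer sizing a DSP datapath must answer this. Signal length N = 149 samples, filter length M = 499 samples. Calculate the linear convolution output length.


Linear convolution output length:
L = N + M - 1
  = 149 + 499 - 1
  = 647 samples

647


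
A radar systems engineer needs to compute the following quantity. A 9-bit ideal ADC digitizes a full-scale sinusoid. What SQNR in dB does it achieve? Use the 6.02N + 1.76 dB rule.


Theoretical SNR for a full-scale sinusoid:
SNR = 6.02 * N + 1.76
    = 6.02 * 9 + 1.76
    = 54.18 + 1.76
    = 55.94 dB

55.94 dB


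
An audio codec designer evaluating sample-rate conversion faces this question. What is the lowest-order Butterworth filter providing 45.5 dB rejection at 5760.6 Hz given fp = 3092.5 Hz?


Butterworth filter order formula:
n = log10(10^(A/10) - 1) / (2 * log10(f_stop/f_pass))
10^(45.5/10) - 1 = 35480.3389
f_stop/f_pass = 5760.6 / 3092.5 = 1.8628
n = 8.421 -> ceil = 9

9


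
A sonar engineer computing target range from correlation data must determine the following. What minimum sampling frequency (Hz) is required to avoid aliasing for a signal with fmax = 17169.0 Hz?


The Nyquist rate is twice the maximum frequency component.
fs_min = 2 * fmax
      = 2 * 17169.0
      = 34338.0 Hz

34338.0


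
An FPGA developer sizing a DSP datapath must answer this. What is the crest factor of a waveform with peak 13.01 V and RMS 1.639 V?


Crest factor is the ratio of peak to RMS:
CF = V_peak / V_rms
   = 13.01 / 1.639
   = 7.9378

7.9378


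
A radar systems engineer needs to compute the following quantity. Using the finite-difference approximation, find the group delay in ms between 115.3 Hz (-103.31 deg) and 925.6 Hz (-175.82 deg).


Group delay from phase difference:
tau = -d(phi)/d(omega)
d(phi) = -72.51 deg = -1.265538 rad
d(omega) = 2*pi*(925.6 - 115.3) = 5091.2651 rad/s
tau = -(-1.265538) / 5091.2651
    = 0.2486 ms

0.2486 ms


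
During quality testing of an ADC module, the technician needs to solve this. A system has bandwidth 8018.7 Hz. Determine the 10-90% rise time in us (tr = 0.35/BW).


Rise time from bandwidth relationship:
tr = 0.35 / BW
   = 0.35 / 8018.7
   = 4.364797286e-05 s
   = 43.648 us

43.648 us


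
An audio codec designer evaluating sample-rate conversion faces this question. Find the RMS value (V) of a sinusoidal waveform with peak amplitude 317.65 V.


RMS voltage for a sinusoidal waveform:
V_rms = V_peak / sqrt(2)
      = 317.65 / 1.414214
      = 224.612 V

224.612 V


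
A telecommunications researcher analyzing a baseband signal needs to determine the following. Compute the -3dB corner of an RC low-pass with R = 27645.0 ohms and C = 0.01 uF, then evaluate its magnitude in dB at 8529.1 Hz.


Step 1 — cutoff frequency:
fc = 1 / (2*pi*R*C)
C = 0.01 uF = 1e-08 F
fc = 1 / (2*pi*27645.0*1e-08)
   = 575.71 Hz

Step 2 — magnitude at f = 8529.1 Hz:
|H(f)| = 1 / sqrt(1 + (f/fc)^2)
f/fc = 8529.1 / 575.71 = 14.814924
|H| = 1 / sqrt(1 + 219.481973) = 0.0673463
|H|_dB = 20*log10(0.0673463) = -23.43 dB

fc = 575.71 Hz; |H(8529.1 Hz)| = -23.43 dB


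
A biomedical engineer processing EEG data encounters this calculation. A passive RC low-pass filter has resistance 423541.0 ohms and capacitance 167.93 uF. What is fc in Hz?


Cutoff frequency of a first-order RC filter:
fc = 1 / (2 * pi * R * C)
C = 167.93 uF = 0.00016793 F
fc = 1 / (2 * pi * 423541.0 * 0.00016793)
   = 1 / 446.89306375444
   = 0.002238 Hz

0.002238 Hz


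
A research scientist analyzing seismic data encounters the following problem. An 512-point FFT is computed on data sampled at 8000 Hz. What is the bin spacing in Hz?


DFT frequency resolution:
df = fs / N
   = 8000 / 512
   = 15.625 Hz

15.625 Hz


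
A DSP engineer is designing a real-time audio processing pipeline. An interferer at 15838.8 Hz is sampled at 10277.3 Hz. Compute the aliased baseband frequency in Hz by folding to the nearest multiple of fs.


Compute the nearest integer multiple of fs to the signal:
n = round(15838.8 / 10277.3) = 2
f_alias = |15838.8 - 2 * 10277.3|
        = |15838.8 - 20554.6|
        = 4715.8 Hz

4715.8


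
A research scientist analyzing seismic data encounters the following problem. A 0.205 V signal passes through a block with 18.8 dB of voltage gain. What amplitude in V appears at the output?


Output voltage from dB gain:
V_out = V_in * 10^(gain_dB / 20)
      = 0.205 * 10^(18.8 / 20)
      = 0.205 * 8.709636
      = 1.7855 V

1.7855 V


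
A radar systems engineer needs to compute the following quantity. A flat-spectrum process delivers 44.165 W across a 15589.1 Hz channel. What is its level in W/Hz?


Power spectral density:
PSD = P / BW
    = 44.165 / 15589.1
    = 0.00283307 W/Hz

0.00283307 W/Hz


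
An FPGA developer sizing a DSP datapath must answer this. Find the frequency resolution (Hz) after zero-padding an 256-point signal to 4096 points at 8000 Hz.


Frequency resolution after zero-padding:
N_padded = 256 * 16 = 4096
df = fs / N_padded
   = 8000 / 4096
   = 1.9531 Hz

1.9531 Hz


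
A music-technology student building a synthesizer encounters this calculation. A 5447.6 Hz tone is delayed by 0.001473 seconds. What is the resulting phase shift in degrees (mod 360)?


Phase shift from frequency and time delay:
phi = 360 * f * t_delay
    = 360 * 5447.6 * 0.001473
    = 2888.75 degrees
    mod 360 = 8.75 degrees

8.75 degrees


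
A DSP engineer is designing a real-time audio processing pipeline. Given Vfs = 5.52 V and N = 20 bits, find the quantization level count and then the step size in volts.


Step 1 — number of quantization levels:
L = 2^N = 2^20 = 1048576

Step 2 — LSB step size:
delta = Vfs / L
      = 5.52 / 1048576
      = 5.26e-06 V

Levels = 1048576; step size = 5.26e-06 V


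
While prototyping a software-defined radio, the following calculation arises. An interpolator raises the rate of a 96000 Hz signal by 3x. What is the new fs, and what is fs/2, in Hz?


Step 1 — output sample rate after interpolation by L:
fs_out = L * fs_in = 3 * 96000 = 288000 Hz

Step 2 — Nyquist frequency of the output stream:
f_Nyq = fs_out / 2 = 288000 / 2 = 144000.0 Hz

fs_out = 288000 Hz; f_Nyquist = 144000.0 Hz


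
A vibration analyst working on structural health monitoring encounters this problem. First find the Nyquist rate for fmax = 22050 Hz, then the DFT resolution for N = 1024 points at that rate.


Step 1 — Nyquist sampling rate:
fs = 2 * fmax = 2 * 22050 = 44100 Hz

Step 2 — DFT bin spacing:
df = fs / N = 44100 / 1024 = 43.0664 Hz

43.0664 Hz


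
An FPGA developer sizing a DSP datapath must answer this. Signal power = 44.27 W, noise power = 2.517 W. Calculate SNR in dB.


SNR in decibels:
SNR = 10 * log10(Ps / Pn)
    = 10 * log10(44.27 / 2.517)
    = 10 * log10(17.5884)
    = 10 * 1.2452
    = 12.45 dB

12.45 dB


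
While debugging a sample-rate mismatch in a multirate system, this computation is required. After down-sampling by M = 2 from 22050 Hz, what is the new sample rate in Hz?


Decimation reduces the sample rate:
fs_out = fs_in / M
       = 22050 / 2
       = 11025.0 Hz

11025.0 Hz


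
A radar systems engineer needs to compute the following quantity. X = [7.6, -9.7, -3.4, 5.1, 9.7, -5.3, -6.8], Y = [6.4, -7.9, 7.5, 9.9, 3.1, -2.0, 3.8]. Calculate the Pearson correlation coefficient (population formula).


Pearson correlation coefficient (population):
r = cov(X,Y) / (std(X) * std(Y))
Mean X = -0.4, Mean Y = 2.9714
Cov(X,Y) = 24.772857
Std(X) = 7.138627, Std(Y) = 5.655267
r = 0.6136

0.6136


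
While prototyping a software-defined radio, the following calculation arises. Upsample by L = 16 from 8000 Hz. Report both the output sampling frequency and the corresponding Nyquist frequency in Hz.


Step 1 — output sample rate after interpolation by L:
fs_out = L * fs_in = 16 * 8000 = 128000 Hz

Step 2 — Nyquist frequency of the output stream:
f_Nyq = fs_out / 2 = 128000 / 2 = 64000.0 Hz

fs_out = 128000 Hz; f_Nyquist = 64000.0 Hz


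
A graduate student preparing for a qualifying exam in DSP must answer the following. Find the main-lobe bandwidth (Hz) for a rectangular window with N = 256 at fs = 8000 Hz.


Main lobe width for a rectangular window:
Width = 2 * fs / N
      = 2 * 8000 / 256
      = 16000 / 256
      = 62.5 Hz

62.5 Hz


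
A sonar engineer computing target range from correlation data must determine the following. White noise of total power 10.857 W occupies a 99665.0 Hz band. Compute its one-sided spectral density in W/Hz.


Power spectral density:
PSD = P / BW
    = 10.857 / 99665.0
    = 0.00010893 W/Hz

0.00010893 W/Hz


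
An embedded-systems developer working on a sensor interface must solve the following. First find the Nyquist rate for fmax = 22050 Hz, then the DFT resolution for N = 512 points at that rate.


Step 1 — Nyquist sampling rate:
fs = 2 * fmax = 2 * 22050 = 44100 Hz

Step 2 — DFT bin spacing:
df = fs / N = 44100 / 512 = 86.1328 Hz

86.1328 Hz


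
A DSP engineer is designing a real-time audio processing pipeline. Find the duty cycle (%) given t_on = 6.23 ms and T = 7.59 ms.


Duty cycle as a percentage:
DC = (t_on / T) * 100
   = (6.23 / 7.59) * 100
   = 0.820817 * 100
   = 82.08 %

82.08 %


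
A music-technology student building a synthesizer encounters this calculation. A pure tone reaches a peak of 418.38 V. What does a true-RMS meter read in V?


RMS voltage for a sinusoidal waveform:
V_rms = V_peak / sqrt(2)
      = 418.38 / 1.414214
      = 295.839 V

295.839 V


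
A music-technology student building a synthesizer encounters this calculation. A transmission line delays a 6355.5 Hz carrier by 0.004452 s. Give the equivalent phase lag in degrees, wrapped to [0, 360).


Phase shift from frequency and time delay:
phi = 360 * f * t_delay
    = 360 * 6355.5 * 0.004452
    = 10186.09 degrees
    mod 360 = 106.09 degrees

106.09 degrees


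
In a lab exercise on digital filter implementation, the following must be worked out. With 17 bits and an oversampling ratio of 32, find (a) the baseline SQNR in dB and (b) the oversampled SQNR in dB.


Step 1 — baseline SQNR at Nyquist:
SQNR_base = 6.02*N + 1.76
          = 6.02*17 + 1.76
          = 104.1 dB

Step 2 — oversampling processing gain:
G = 10*log10(OSR) = 10*log10(32) = 15.05 dB

Step 3 — total:
SQNR_total = 104.1 + 15.05 = 119.15 dB

Base SQNR = 104.1 dB; oversampled SQNR = 119.15 dB


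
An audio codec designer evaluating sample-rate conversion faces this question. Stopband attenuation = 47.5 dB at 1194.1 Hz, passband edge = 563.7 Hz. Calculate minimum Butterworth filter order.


Butterworth filter order formula:
n = log10(10^(A/10) - 1) / (2 * log10(f_stop/f_pass))
10^(47.5/10) - 1 = 56233.1325
f_stop/f_pass = 1194.1 / 563.7 = 2.1183
n = 7.2854 -> ceil = 8

8


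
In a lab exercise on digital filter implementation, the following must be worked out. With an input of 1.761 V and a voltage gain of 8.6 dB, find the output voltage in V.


Output voltage from dB gain:
V_out = V_in * 10^(gain_dB / 20)
      = 1.761 * 10^(8.6 / 20)
      = 1.761 * 2.691535
      = 4.7398 V

4.7398 V


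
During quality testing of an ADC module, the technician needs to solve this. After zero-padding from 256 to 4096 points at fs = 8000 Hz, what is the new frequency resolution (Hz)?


Frequency resolution after zero-padding:
N_padded = 256 * 16 = 4096
df = fs / N_padded
   = 8000 / 4096
   = 1.9531 Hz

1.9531 Hz


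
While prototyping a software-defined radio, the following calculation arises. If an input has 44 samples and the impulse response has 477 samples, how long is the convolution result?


Linear convolution output length:
L = N + M - 1
  = 44 + 477 - 1
  = 520 samples

520


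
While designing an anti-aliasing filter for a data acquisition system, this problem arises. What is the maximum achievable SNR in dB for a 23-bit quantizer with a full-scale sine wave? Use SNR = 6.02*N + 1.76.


Theoretical SNR for a full-scale sinusoid:
SNR = 6.02 * N + 1.76
    = 6.02 * 23 + 1.76
    = 138.46 + 1.76
    = 140.22 dB

140.22 dB


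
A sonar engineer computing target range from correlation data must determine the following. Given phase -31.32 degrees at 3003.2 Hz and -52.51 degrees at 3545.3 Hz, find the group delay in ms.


Group delay from phase difference:
tau = -d(phi)/d(omega)
d(phi) = -21.19 deg = -0.369835 rad
d(omega) = 2*pi*(3545.3 - 3003.2) = 3406.1148 rad/s
tau = -(-0.369835) / 3406.1148
    = 0.1086 ms

0.1086 ms


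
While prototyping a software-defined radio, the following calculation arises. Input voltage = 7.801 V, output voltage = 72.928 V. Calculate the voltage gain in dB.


Voltage gain in dB:
G = 20 * log10(Vout / Vin)
  = 20 * log10(72.928 / 7.801)
  = 20 * log10(9.348545)
  = 20 * 0.970744
  = 19.41 dB

19.41 dB


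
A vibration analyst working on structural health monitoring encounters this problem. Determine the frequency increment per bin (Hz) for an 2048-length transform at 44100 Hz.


DFT frequency resolution:
df = fs / N
   = 44100 / 2048
   = 21.5332 Hz

21.5332 Hz


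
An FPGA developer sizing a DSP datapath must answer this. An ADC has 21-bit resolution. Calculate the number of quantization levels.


Number of quantization levels = 2^N
= 2^21
= 2097152

2097152


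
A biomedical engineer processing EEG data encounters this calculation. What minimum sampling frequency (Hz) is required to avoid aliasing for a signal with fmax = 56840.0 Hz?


The Nyquist rate is twice the maximum frequency component.
fs_min = 2 * fmax
      = 2 * 56840.0
      = 113680.0 Hz

113680.0


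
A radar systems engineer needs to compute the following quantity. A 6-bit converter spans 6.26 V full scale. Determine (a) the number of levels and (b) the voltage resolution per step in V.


Step 1 — number of quantization levels:
L = 2^N = 2^6 = 64

Step 2 — LSB step size:
delta = Vfs / L
      = 6.26 / 64
      = 0.0978125 V

Levels = 64; step size = 0.0978125 V


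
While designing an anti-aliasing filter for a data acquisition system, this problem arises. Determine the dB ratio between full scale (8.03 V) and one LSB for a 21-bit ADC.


Dynamic range from full-scale to LSB:
V_min = V_max / 2^bits = 8.03 / 2^21
DR = 20 * log10(V_max / V_min)
   = 20 * log10(2^21)
   = 20 * 21 * log10(2)
   = 126.43 dB

126.43 dB


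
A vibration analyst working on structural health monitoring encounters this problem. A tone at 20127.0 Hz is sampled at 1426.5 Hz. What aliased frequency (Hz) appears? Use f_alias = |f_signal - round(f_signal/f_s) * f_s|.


Compute the nearest integer multiple of fs to the signal:
n = round(20127.0 / 1426.5) = 14
f_alias = |20127.0 - 14 * 1426.5|
        = |20127.0 - 19971.0|
        = 156.0 Hz

156.0


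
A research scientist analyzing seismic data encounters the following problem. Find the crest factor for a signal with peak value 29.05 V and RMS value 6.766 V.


Crest factor is the ratio of peak to RMS:
CF = V_peak / V_rms
   = 29.05 / 6.766
   = 4.2935

4.2935


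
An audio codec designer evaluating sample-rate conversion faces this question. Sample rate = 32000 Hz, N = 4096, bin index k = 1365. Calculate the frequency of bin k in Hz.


Frequency of DFT bin k:
f_k = k * fs / N
    = 1365 * 32000 / 4096
    = 43680000 / 4096
    = 10664.062 Hz

10664.062 Hz


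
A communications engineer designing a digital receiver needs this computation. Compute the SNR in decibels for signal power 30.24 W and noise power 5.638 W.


SNR in decibels:
SNR = 10 * log10(Ps / Pn)
    = 10 * log10(30.24 / 5.638)
    = 10 * log10(5.3636)
    = 10 * 0.7295
    = 7.29 dB

7.29 dB


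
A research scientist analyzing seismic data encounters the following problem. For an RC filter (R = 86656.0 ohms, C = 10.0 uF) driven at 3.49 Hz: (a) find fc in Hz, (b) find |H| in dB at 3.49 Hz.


Step 1 — cutoff frequency:
fc = 1 / (2*pi*R*C)
C = 10.0 uF = 1e-05 F
fc = 1 / (2*pi*86656.0*1e-05)
   = 0.183663 Hz

Step 2 — magnitude at f = 3.49 Hz:
|H(f)| = 1 / sqrt(1 + (f/fc)^2)
f/fc = 3.49 / 0.183663 = 19.002194
|H| = 1 / sqrt(1 + 361.083377) = 0.0525528
|H|_dB = 20*log10(0.0525528) = -25.59 dB

fc = 0.183663 Hz; |H(3.49 Hz)| = -25.59 dB


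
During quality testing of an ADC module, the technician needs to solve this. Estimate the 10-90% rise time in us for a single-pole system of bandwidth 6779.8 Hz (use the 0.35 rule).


Rise time from bandwidth relationship:
tr = 0.35 / BW
   = 0.35 / 6779.8
   = 5.162394171e-05 s
   = 51.6239 us

51.6239 us


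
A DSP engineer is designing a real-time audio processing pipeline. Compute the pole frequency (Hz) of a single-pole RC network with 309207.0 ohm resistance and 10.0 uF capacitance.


Cutoff frequency of a first-order RC filter:
fc = 1 / (2 * pi * R * C)
C = 10.0 uF = 1e-05 F
fc = 1 / (2 * pi * 309207.0 * 1e-05)
   = 1 / 19.428048792771
   = 0.051472 Hz

0.051472 Hz


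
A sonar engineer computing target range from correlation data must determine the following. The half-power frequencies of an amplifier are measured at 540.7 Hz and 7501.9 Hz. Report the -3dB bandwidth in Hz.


Bandwidth is the difference of -3dB frequencies:
BW = f_high - f_low
   = 7501.9 - 540.7
   = 6961.2 Hz

6961.2 Hz


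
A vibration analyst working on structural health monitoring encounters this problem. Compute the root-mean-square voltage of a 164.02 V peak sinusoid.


RMS voltage for a sinusoidal waveform:
V_rms = V_peak / sqrt(2)
      = 164.02 / 1.414214
      = 115.98 V

115.98 V


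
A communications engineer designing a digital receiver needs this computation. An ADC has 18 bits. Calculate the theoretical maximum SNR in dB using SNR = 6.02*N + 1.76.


Theoretical SNR for a full-scale sinusoid:
SNR = 6.02 * N + 1.76
    = 6.02 * 18 + 1.76
    = 108.36 + 1.76
    = 110.12 dB

110.12 dB


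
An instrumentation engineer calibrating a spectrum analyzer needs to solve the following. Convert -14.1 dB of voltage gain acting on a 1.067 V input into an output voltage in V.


Output voltage from dB gain:
V_out = V_in * 10^(gain_dB / 20)
      = 1.067 * 10^(-14.1 / 20)
      = 1.067 * 0.197242
      = 0.2105 V

0.2105 V


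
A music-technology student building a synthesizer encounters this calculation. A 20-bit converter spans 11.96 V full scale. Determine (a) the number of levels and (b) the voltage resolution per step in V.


Step 1 — number of quantization levels:
L = 2^N = 2^20 = 1048576

Step 2 — LSB step size:
delta = Vfs / L
      = 11.96 / 1048576
      = 1.141e-05 V

Levels = 1048576; step size = 1.141e-05 V


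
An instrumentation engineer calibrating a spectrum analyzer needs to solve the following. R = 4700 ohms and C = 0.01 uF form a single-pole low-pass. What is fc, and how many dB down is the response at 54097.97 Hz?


Step 1 — cutoff frequency:
fc = 1 / (2*pi*R*C)
C = 0.01 uF = 1e-08 F
fc = 1 / (2*pi*4700*1e-08)
   = 3386.275 Hz

Step 2 — magnitude at f = 54097.97 Hz:
|H(f)| = 1 / sqrt(1 + (f/fc)^2)
f/fc = 54097.97 / 3386.275 = 15.975658
|H| = 1 / sqrt(1 + 255.221649) = 0.062473
|H|_dB = 20*log10(0.062473) = -24.09 dB

fc = 3386.275 Hz; |H(54097.97 Hz)| = -24.09 dB


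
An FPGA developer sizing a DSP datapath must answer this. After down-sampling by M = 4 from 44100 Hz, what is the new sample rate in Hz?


Decimation reduces the sample rate:
fs_out = fs_in / M
       = 44100 / 4
       = 11025.0 Hz

11025.0 Hz


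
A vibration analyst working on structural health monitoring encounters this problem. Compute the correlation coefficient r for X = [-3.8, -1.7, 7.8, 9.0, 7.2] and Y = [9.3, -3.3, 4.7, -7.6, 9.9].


Pearson correlation coefficient (population):
r = cov(X,Y) / (std(X) * std(Y))
Mean X = 3.7, Mean Y = 2.6
Cov(X,Y) = -7.658
Std(X) = 5.339663, Std(Y) = 6.948957
r = -0.2064

-0.2064


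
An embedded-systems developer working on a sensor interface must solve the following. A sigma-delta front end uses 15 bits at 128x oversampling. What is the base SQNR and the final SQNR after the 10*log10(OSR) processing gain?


Step 1 — baseline SQNR at Nyquist:
SQNR_base = 6.02*N + 1.76
          = 6.02*15 + 1.76
          = 92.06 dB

Step 2 — oversampling processing gain:
G = 10*log10(OSR) = 10*log10(128) = 21.07 dB

Step 3 — total:
SQNR_total = 92.06 + 21.07 = 113.13 dB

Base SQNR = 92.06 dB; oversampled SQNR = 113.13 dB


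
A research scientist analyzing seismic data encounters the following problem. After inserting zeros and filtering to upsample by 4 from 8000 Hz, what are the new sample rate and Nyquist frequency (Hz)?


Step 1 — output sample rate after interpolation by L:
fs_out = L * fs_in = 4 * 8000 = 32000 Hz

Step 2 — Nyquist frequency of the output stream:
f_Nyq = fs_out / 2 = 32000 / 2 = 16000.0 Hz

fs_out = 32000 Hz; f_Nyquist = 16000.0 Hz


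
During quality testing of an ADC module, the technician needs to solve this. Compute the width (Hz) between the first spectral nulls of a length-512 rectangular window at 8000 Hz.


Main lobe width for a rectangular window:
Width = 2 * fs / N
      = 2 * 8000 / 512
      = 16000 / 512
      = 31.25 Hz

31.25 Hz


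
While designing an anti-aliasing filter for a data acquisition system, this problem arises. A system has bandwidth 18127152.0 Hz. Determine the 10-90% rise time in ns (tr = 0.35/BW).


Rise time from bandwidth relationship:
tr = 0.35 / BW
   = 0.35 / 18127152.0
   = 1.930805236e-08 s
   = 19.3081 ns

19.3081 ns


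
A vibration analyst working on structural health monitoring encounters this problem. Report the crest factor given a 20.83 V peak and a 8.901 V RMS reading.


Crest factor is the ratio of peak to RMS:
CF = V_peak / V_rms
   = 20.83 / 8.901
   = 2.3402

2.3402


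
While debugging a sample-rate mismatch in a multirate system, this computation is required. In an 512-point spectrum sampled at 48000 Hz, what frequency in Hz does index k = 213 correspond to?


Frequency of DFT bin k:
f_k = k * fs / N
    = 213 * 48000 / 512
    = 10224000 / 512
    = 19968.75 Hz

19968.75 Hz


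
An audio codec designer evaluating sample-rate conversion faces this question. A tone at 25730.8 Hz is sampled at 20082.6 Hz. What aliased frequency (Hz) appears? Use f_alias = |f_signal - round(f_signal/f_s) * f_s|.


Compute the nearest integer multiple of fs to the signal:
n = round(25730.8 / 20082.6) = 1
f_alias = |25730.8 - 1 * 20082.6|
        = |25730.8 - 20082.6|
        = 5648.2 Hz

5648.2


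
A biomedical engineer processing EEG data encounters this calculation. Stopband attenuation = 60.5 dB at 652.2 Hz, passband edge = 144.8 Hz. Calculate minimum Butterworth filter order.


Butterworth filter order formula:
n = log10(10^(A/10) - 1) / (2 * log10(f_stop/f_pass))
10^(60.5/10) - 1 = 1122017.4543
f_stop/f_pass = 652.2 / 144.8 = 4.5041
n = 4.6281 -> ceil = 5

5


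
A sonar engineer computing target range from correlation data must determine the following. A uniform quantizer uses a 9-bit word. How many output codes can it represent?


Number of quantization levels = 2^N
= 2^9
= 512

512


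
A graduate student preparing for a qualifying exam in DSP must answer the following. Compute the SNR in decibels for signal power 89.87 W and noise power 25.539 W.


SNR in decibels:
SNR = 10 * log10(Ps / Pn)
    = 10 * log10(89.87 / 25.539)
    = 10 * log10(3.5189)
    = 10 * 0.5464
    = 5.46 dB

5.46 dB
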